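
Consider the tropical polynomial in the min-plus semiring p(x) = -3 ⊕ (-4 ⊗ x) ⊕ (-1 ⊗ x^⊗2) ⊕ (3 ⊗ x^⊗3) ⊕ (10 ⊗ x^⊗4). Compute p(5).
p(5) = -3

A tropical monomial a ⊗ x^⊗i evaluates to a + i · x. Evaluating each term at x = 5:
  Term 0 contributes -3 + 0 · 5 = -3
  Term 1 contributes -4 + 1 · 5 = 1
  Term 2 contributes -1 + 2 · 5 = 9
  Term 3 contributes 3 + 3 · 5 = 18
  Term 4 contributes 10 + 4 · 5 = 30
p(5) = ⊕ of these = min[-3, 1, 9, 18, 30] = -3.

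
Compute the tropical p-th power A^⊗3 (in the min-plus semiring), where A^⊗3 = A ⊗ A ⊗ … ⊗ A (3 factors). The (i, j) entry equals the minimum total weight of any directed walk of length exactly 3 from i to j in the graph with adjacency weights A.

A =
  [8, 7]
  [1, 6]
A^⊗3 =
  [14, 15]
  [9, 14]

Each entry (A^⊗3)_ij equals the minimum over all length-3 walks i = v_0 → v_1 → … → v_3 = j of Σ_t A[v_t][v_{t+1}]. For example, for (i, j) = (0, 1) we minimise over 4 possible intermediate vertex sequences; the minimum is 15, attained along the walk 0 → 1 → 0 → 1.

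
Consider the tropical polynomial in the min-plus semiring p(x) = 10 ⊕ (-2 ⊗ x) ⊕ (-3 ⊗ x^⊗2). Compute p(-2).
p(-2) = -7

A tropical monomial a ⊗ x^⊗i evaluates to a + i · x. Evaluating each term at x = -2:
  Term 0 contributes 10 + 0 · -2 = 10
  Term 1 contributes -2 + 1 · -2 = -4
  Term 2 contributes -3 + 2 · -2 = -7
p(-2) = ⊕ of these = min[10, -4, -7] = -7.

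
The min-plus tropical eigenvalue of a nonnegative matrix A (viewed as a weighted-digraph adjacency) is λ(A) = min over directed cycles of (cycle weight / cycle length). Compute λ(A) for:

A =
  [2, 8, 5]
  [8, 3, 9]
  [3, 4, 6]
λ(A) = 2

Enumerate directed cycles and compute their means (weight / length). Sample:
  cycle 0 → 0: weight = 2, length = 1, mean = 2/1 ≈ 2.000
  cycle 1 → 1: weight = 3, length = 1, mean = 3/1 ≈ 3.000
  cycle 2 → 2: weight = 6, length = 1, mean = 6/1 ≈ 6.000
  cycle 0 → 1 → 0: weight = 16, length = 2, mean = 16/2 ≈ 8.000
  cycle 0 → 2 → 0: weight = 8, length = 2, mean = 8/2 ≈ 4.000
  cycle 1 → 0 → 1: weight = 16, length = 2, mean = 16/2 ≈ 8.000
Minimum mean = 2.000, attained e.g. along the cycle 0 → 0 with weight 2 and length 1. So λ(A) = 2/1 = 2.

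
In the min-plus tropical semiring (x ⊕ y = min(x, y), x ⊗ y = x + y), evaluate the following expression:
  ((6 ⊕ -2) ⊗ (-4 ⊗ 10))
((6 ⊕ -2) ⊗ (-4 ⊗ 10)) = 4

Expand innermost to outermost. Recall ⊕ takes the minimum of its arguments and ⊗ takes their sum. Working out the expression ((6 ⊕ -2) ⊗ (-4 ⊗ 10)) gives 4.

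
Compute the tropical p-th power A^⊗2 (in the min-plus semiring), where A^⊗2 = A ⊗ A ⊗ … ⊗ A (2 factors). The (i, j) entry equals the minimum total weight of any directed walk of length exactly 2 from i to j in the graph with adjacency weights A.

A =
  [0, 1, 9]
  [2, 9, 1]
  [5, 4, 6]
A^⊗2 =
  [0, 1, 2]
  [2, 3, 7]
  [5, 6, 5]

Each entry (A^⊗2)_ij equals the minimum over all length-2 walks i = v_0 → v_1 → … → v_2 = j of Σ_t A[v_t][v_{t+1}]. For example, for (i, j) = (0, 2) we minimise over 3 possible intermediate vertex sequences; the minimum is 2, attained along the walk 0 → 1 → 2.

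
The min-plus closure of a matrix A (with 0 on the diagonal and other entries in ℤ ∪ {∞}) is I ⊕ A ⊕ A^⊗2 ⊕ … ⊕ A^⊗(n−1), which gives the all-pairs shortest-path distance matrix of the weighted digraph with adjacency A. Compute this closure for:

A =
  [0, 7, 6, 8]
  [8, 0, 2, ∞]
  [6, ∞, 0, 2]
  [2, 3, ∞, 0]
Closure =
  [0, 7, 6, 8]
  [6, 0, 2, 4]
  [4, 5, 0, 2]
  [2, 3, 5, 0]

This is the Floyd-Warshall all-pairs shortest-path computation. For each intermediate vertex k = 0, 1, …, 3, update dist[i][j] ← min(dist[i][j], dist[i][k] + dist[k][j]). The final matrix gives, for each (i, j), the minimum total weight of any directed path from i to j (possibly empty when i = j).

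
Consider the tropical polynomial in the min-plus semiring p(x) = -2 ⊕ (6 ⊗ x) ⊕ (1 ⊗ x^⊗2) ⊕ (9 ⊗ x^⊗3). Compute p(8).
p(8) = -2

A tropical monomial a ⊗ x^⊗i evaluates to a + i · x. Evaluating each term at x = 8:
  Term 0 contributes -2 + 0 · 8 = -2
  Term 1 contributes 6 + 1 · 8 = 14
  Term 2 contributes 1 + 2 · 8 = 17
  Term 3 contributes 9 + 3 · 8 = 33
p(8) = ⊕ of these = min[-2, 14, 17, 33] = -2.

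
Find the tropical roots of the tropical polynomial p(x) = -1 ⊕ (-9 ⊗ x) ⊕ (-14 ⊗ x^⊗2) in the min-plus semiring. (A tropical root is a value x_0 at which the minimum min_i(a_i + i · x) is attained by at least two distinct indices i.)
Roots: {5, 8}

Each tropical root is a break point of the lower envelope of the lines y = a_i + i · x (there are 3 lines, with slopes 0, 1, ..., 2). Only the lines that attain the minimum somewhere contribute to roots; other lines are dominated. Here the surviving (envelope) indices are i = 2, i = 1, i = 0.
Intersections between consecutive envelope lines give the roots: for adjacent envelope indices i < j the intersection is x = (a_i − a_j) / (j − i). Reading off the sorted break points: {5, 8}.
Verification: at each break x_0, at least two indices attain the minimum of min_i(a_i + i · x_0).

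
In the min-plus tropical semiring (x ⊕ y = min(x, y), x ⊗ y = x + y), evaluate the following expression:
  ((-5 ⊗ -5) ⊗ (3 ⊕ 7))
((-5 ⊗ -5) ⊗ (3 ⊕ 7)) = -7

Expand innermost to outermost. Recall ⊕ takes the minimum of its arguments and ⊗ takes their sum. Working out the expression ((-5 ⊗ -5) ⊗ (3 ⊕ 7)) gives -7.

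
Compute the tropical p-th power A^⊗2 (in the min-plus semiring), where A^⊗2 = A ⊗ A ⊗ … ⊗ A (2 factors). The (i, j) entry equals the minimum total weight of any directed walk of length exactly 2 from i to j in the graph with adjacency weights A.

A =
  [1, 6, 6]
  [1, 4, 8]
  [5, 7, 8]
A^⊗2 =
  [2, 7, 7]
  [2, 7, 7]
  [6, 11, 11]

Each entry (A^⊗2)_ij equals the minimum over all length-2 walks i = v_0 → v_1 → … → v_2 = j of Σ_t A[v_t][v_{t+1}]. For example, for (i, j) = (0, 2) we minimise over 3 possible intermediate vertex sequences; the minimum is 7, attained along the walk 0 → 0 → 2.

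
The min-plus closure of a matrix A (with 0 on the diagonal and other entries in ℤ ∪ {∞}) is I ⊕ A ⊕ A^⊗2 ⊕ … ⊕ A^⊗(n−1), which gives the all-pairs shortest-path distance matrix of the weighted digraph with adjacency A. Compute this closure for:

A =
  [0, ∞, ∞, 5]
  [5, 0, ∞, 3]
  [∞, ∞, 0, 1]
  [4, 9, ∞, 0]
Closure =
  [0, 14, ∞, 5]
  [5, 0, ∞, 3]
  [5, 10, 0, 1]
  [4, 9, ∞, 0]

This is the Floyd-Warshall all-pairs shortest-path computation. For each intermediate vertex k = 0, 1, …, 3, update dist[i][j] ← min(dist[i][j], dist[i][k] + dist[k][j]). The final matrix gives, for each (i, j), the minimum total weight of any directed path from i to j (possibly empty when i = j).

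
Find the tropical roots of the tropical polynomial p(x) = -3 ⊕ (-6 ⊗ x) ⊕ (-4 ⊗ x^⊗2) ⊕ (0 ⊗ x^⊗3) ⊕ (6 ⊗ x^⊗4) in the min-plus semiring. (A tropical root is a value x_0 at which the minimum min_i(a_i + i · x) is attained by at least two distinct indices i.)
Roots: {-6, -4, -2, 3}

Each tropical root is a break point of the lower envelope of the lines y = a_i + i · x (there are 5 lines, with slopes 0, 1, ..., 4). Only the lines that attain the minimum somewhere contribute to roots; other lines are dominated. Here the surviving (envelope) indices are i = 4, i = 3, i = 2, i = 1, i = 0.
Intersections between consecutive envelope lines give the roots: for adjacent envelope indices i < j the intersection is x = (a_i − a_j) / (j − i). Reading off the sorted break points: {-6, -4, -2, 3}.
Verification: at each break x_0, at least two indices attain the minimum of min_i(a_i + i · x_0).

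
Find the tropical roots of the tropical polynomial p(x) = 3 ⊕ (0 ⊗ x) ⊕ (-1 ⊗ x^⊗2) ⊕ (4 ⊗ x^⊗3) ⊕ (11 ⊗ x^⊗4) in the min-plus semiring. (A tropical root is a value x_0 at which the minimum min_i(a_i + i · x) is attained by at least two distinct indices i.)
Roots: {-7, -5, 1, 3}

Each tropical root is a break point of the lower envelope of the lines y = a_i + i · x (there are 5 lines, with slopes 0, 1, ..., 4). Only the lines that attain the minimum somewhere contribute to roots; other lines are dominated. Here the surviving (envelope) indices are i = 4, i = 3, i = 2, i = 1, i = 0.
Intersections between consecutive envelope lines give the roots: for adjacent envelope indices i < j the intersection is x = (a_i − a_j) / (j − i). Reading off the sorted break points: {-7, -5, 1, 3}.
Verification: at each break x_0, at least two indices attain the minimum of min_i(a_i + i · x_0).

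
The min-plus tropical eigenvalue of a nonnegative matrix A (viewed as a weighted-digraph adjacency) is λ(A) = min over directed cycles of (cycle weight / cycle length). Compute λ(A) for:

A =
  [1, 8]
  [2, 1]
λ(A) = 1

Enumerate directed cycles and compute their means (weight / length). Sample:
  cycle 0 → 0: weight = 1, length = 1, mean = 1/1 ≈ 1.000
  cycle 1 → 1: weight = 1, length = 1, mean = 1/1 ≈ 1.000
  cycle 0 → 1 → 0: weight = 10, length = 2, mean = 10/2 ≈ 5.000
  cycle 1 → 0 → 1: weight = 10, length = 2, mean = 10/2 ≈ 5.000
Minimum mean = 1.000, attained e.g. along the cycle 0 → 0 with weight 1 and length 1. So λ(A) = 1/1 = 1.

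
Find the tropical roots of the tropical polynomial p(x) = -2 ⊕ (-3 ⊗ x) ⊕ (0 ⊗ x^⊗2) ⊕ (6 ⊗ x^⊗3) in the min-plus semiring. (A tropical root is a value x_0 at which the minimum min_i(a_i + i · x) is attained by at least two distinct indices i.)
Roots: {-6, -3, 1}

Each tropical root is a break point of the lower envelope of the lines y = a_i + i · x (there are 4 lines, with slopes 0, 1, ..., 3). Only the lines that attain the minimum somewhere contribute to roots; other lines are dominated. Here the surviving (envelope) indices are i = 3, i = 2, i = 1, i = 0.
Intersections between consecutive envelope lines give the roots: for adjacent envelope indices i < j the intersection is x = (a_i − a_j) / (j − i). Reading off the sorted break points: {-6, -3, 1}.
Verification: at each break x_0, at least two indices attain the minimum of min_i(a_i + i · x_0).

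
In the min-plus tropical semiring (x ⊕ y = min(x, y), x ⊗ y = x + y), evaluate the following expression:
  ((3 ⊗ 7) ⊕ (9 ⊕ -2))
((3 ⊗ 7) ⊕ (9 ⊕ -2)) = -2

Expand innermost to outermost. Recall ⊕ takes the minimum of its arguments and ⊗ takes their sum. Working out the expression ((3 ⊗ 7) ⊕ (9 ⊕ -2)) gives -2.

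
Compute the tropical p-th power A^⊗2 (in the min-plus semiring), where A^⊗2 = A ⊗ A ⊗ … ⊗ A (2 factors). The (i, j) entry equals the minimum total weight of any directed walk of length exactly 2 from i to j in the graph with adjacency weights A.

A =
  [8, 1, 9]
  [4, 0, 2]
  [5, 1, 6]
A^⊗2 =
  [5, 1, 3]
  [4, 0, 2]
  [5, 1, 3]

Each entry (A^⊗2)_ij equals the minimum over all length-2 walks i = v_0 → v_1 → … → v_2 = j of Σ_t A[v_t][v_{t+1}]. For example, for (i, j) = (0, 2) we minimise over 3 possible intermediate vertex sequences; the minimum is 3, attained along the walk 0 → 1 → 2.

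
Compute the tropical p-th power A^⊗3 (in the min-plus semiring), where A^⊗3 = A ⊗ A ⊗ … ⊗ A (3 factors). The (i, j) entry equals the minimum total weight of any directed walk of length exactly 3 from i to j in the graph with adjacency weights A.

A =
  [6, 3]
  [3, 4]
A^⊗3 =
  [10, 9]
  [9, 10]

Each entry (A^⊗3)_ij equals the minimum over all length-3 walks i = v_0 → v_1 → … → v_3 = j of Σ_t A[v_t][v_{t+1}]. For example, for (i, j) = (0, 1) we minimise over 4 possible intermediate vertex sequences; the minimum is 9, attained along the walk 0 → 1 → 0 → 1.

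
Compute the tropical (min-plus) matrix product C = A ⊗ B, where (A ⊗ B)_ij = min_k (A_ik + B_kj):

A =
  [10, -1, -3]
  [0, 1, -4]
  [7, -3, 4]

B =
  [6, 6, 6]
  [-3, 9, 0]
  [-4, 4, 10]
A ⊗ B =
  [-7, 1, -1]
  [-8, 0, 1]
  [-6, 6, -3]

Apply the min-plus product entry-by-entry:
  C[0][0] = min over k of (A[0][0] + B[0][0] = 10 + 6 = 16, A[0][1] + B[1][0] = -1 + -3 = -4, A[0][2] + B[2][0] = -3 + -4 = -7) = -7 (attained at k = 2)
  C[0][1] = min over k of (A[0][0] + B[0][1] = 10 + 6 = 16, A[0][1] + B[1][1] = -1 + 9 = 8, A[0][2] + B[2][1] = -3 + 4 = 1) = 1 (attained at k = 2)
  C[0][2] = min over k of (A[0][0] + B[0][2] = 10 + 6 = 16, A[0][1] + B[1][2] = -1 + 0 = -1, A[0][2] + B[2][2] = -3 + 10 = 7) = -1 (attained at k = 1)
  C[1][0] = min over k of (A[1][0] + B[0][0] = 0 + 6 = 6, A[1][1] + B[1][0] = 1 + -3 = -2, A[1][2] + B[2][0] = -4 + -4 = -8) = -8 (attained at k = 2)
  C[1][1] = min over k of (A[1][0] + B[0][1] = 0 + 6 = 6, A[1][1] + B[1][1] = 1 + 9 = 10, A[1][2] + B[2][1] = -4 + 4 = 0) = 0 (attained at k = 2)
  C[1][2] = min over k of (A[1][0] + B[0][2] = 0 + 6 = 6, A[1][1] + B[1][2] = 1 + 0 = 1, A[1][2] + B[2][2] = -4 + 10 = 6) = 1 (attained at k = 1)
  C[2][0] = min over k of (A[2][0] + B[0][0] = 7 + 6 = 13, A[2][1] + B[1][0] = -3 + -3 = -6, A[2][2] + B[2][0] = 4 + -4 = 0) = -6 (attained at k = 1)
  C[2][1] = min over k of (A[2][0] + B[0][1] = 7 + 6 = 13, A[2][1] + B[1][1] = -3 + 9 = 6, A[2][2] + B[2][1] = 4 + 4 = 8) = 6 (attained at k = 1)
  C[2][2] = min over k of (A[2][0] + B[0][2] = 7 + 6 = 13, A[2][1] + B[1][2] = -3 + 0 = -3, A[2][2] + B[2][2] = 4 + 10 = 14) = -3 (attained at k = 1)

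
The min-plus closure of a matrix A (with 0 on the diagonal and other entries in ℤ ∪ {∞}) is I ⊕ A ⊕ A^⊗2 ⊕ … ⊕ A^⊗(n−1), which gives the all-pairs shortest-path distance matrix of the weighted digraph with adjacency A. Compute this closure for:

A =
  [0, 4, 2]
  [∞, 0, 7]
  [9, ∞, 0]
Closure =
  [0, 4, 2]
  [16, 0, 7]
  [9, 13, 0]

This is the Floyd-Warshall all-pairs shortest-path computation. For each intermediate vertex k = 0, 1, …, 2, update dist[i][j] ← min(dist[i][j], dist[i][k] + dist[k][j]). The final matrix gives, for each (i, j), the minimum total weight of any directed path from i to j (possibly empty when i = j).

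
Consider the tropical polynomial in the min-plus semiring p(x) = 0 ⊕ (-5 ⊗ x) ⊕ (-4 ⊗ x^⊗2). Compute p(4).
p(4) = -1

A tropical monomial a ⊗ x^⊗i evaluates to a + i · x. Evaluating each term at x = 4:
  Term 0 contributes 0 + 0 · 4 = 0
  Term 1 contributes -5 + 1 · 4 = -1
  Term 2 contributes -4 + 2 · 4 = 4
p(4) = ⊕ of these = min[0, -1, 4] = -1.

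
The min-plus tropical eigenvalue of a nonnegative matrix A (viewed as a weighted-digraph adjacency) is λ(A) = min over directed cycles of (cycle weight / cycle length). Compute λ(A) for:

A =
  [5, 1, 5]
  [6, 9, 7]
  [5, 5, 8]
λ(A) = 7/2

Enumerate directed cycles and compute their means (weight / length). Sample:
  cycle 0 → 0: weight = 5, length = 1, mean = 5/1 ≈ 5.000
  cycle 1 → 1: weight = 9, length = 1, mean = 9/1 ≈ 9.000
  cycle 2 → 2: weight = 8, length = 1, mean = 8/1 ≈ 8.000
  cycle 0 → 1 → 0: weight = 7, length = 2, mean = 7/2 ≈ 3.500
  cycle 0 → 2 → 0: weight = 10, length = 2, mean = 10/2 ≈ 5.000
  cycle 1 → 0 → 1: weight = 7, length = 2, mean = 7/2 ≈ 3.500
Minimum mean = 3.500, attained e.g. along the cycle 0 → 1 → 0 with weight 7 and length 2. So λ(A) = 7/2 = 7/2.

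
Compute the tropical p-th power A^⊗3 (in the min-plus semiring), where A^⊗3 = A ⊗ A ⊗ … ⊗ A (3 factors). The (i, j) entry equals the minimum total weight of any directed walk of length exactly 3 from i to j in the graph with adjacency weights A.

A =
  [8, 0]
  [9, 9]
A^⊗3 =
  [17, 9]
  [18, 17]

Each entry (A^⊗3)_ij equals the minimum over all length-3 walks i = v_0 → v_1 → … → v_3 = j of Σ_t A[v_t][v_{t+1}]. For example, for (i, j) = (0, 1) we minimise over 4 possible intermediate vertex sequences; the minimum is 9, attained along the walk 0 → 1 → 0 → 1.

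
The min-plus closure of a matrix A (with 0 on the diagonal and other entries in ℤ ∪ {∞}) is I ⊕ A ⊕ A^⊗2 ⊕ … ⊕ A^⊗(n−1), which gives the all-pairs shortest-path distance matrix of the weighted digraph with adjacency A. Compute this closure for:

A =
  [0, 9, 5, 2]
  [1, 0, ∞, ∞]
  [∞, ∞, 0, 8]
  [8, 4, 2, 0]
Closure =
  [0, 6, 4, 2]
  [1, 0, 5, 3]
  [13, 12, 0, 8]
  [5, 4, 2, 0]

This is the Floyd-Warshall all-pairs shortest-path computation. For each intermediate vertex k = 0, 1, …, 3, update dist[i][j] ← min(dist[i][j], dist[i][k] + dist[k][j]). The final matrix gives, for each (i, j), the minimum total weight of any directed path from i to j (possibly empty when i = j).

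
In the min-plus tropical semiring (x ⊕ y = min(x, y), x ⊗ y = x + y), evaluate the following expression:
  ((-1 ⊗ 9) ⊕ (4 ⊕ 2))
((-1 ⊗ 9) ⊕ (4 ⊕ 2)) = 2

Expand innermost to outermost. Recall ⊕ takes the minimum of its arguments and ⊗ takes their sum. Working out the expression ((-1 ⊗ 9) ⊕ (4 ⊕ 2)) gives 2.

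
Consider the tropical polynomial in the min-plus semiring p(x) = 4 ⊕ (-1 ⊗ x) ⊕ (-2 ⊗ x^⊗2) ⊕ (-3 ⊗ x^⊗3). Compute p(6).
p(6) = 4

A tropical monomial a ⊗ x^⊗i evaluates to a + i · x. Evaluating each term at x = 6:
  Term 0 contributes 4 + 0 · 6 = 4
  Term 1 contributes -1 + 1 · 6 = 5
  Term 2 contributes -2 + 2 · 6 = 10
  Term 3 contributes -3 + 3 · 6 = 15
p(6) = ⊕ of these = min[4, 5, 10, 15] = 4.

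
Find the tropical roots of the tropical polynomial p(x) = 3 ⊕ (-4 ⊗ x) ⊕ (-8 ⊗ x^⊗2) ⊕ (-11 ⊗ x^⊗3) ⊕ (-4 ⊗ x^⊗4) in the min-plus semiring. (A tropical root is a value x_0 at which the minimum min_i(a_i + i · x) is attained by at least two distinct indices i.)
Roots: {-7, 3, 4, 7}

Each tropical root is a break point of the lower envelope of the lines y = a_i + i · x (there are 5 lines, with slopes 0, 1, ..., 4). Only the lines that attain the minimum somewhere contribute to roots; other lines are dominated. Here the surviving (envelope) indices are i = 4, i = 3, i = 2, i = 1, i = 0.
Intersections between consecutive envelope lines give the roots: for adjacent envelope indices i < j the intersection is x = (a_i − a_j) / (j − i). Reading off the sorted break points: {-7, 3, 4, 7}.
Verification: at each break x_0, at least two indices attain the minimum of min_i(a_i + i · x_0).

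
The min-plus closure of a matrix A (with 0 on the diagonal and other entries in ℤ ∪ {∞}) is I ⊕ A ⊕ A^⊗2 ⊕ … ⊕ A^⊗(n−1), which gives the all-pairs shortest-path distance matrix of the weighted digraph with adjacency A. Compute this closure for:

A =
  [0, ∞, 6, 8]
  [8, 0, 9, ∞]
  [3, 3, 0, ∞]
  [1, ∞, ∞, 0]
Closure =
  [0, 9, 6, 8]
  [8, 0, 9, 16]
  [3, 3, 0, 11]
  [1, 10, 7, 0]

This is the Floyd-Warshall all-pairs shortest-path computation. For each intermediate vertex k = 0, 1, …, 3, update dist[i][j] ← min(dist[i][j], dist[i][k] + dist[k][j]). The final matrix gives, for each (i, j), the minimum total weight of any directed path from i to j (possibly empty when i = j).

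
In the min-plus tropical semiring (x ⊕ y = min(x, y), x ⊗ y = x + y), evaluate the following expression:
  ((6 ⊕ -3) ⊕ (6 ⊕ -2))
((6 ⊕ -3) ⊕ (6 ⊕ -2)) = -3

Expand innermost to outermost. Recall ⊕ takes the minimum of its arguments and ⊗ takes their sum. Working out the expression ((6 ⊕ -3) ⊕ (6 ⊕ -2)) gives -3.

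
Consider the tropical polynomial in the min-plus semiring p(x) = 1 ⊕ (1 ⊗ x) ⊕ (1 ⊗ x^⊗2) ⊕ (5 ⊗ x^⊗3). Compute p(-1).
p(-1) = -1

A tropical monomial a ⊗ x^⊗i evaluates to a + i · x. Evaluating each term at x = -1:
  Term 0 contributes 1 + 0 · -1 = 1
  Term 1 contributes 1 + 1 · -1 = 0
  Term 2 contributes 1 + 2 · -1 = -1
  Term 3 contributes 5 + 3 · -1 = 2
p(-1) = ⊕ of these = min[1, 0, -1, 2] = -1.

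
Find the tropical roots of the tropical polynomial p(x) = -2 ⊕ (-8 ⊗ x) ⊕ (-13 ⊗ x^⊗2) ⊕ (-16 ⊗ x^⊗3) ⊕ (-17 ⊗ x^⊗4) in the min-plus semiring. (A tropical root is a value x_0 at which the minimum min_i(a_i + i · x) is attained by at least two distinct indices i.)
Roots: {1, 3, 5, 6}

Each tropical root is a break point of the lower envelope of the lines y = a_i + i · x (there are 5 lines, with slopes 0, 1, ..., 4). Only the lines that attain the minimum somewhere contribute to roots; other lines are dominated. Here the surviving (envelope) indices are i = 4, i = 3, i = 2, i = 1, i = 0.
Intersections between consecutive envelope lines give the roots: for adjacent envelope indices i < j the intersection is x = (a_i − a_j) / (j − i). Reading off the sorted break points: {1, 3, 5, 6}.
Verification: at each break x_0, at least two indices attain the minimum of min_i(a_i + i · x_0).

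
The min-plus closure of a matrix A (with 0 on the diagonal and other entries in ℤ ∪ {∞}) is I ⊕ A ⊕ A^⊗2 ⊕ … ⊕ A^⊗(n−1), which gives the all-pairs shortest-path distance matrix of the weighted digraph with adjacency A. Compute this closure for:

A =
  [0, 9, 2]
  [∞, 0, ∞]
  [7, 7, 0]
Closure =
  [0, 9, 2]
  [∞, 0, ∞]
  [7, 7, 0]

This is the Floyd-Warshall all-pairs shortest-path computation. For each intermediate vertex k = 0, 1, …, 2, update dist[i][j] ← min(dist[i][j], dist[i][k] + dist[k][j]). The final matrix gives, for each (i, j), the minimum total weight of any directed path from i to j (possibly empty when i = j).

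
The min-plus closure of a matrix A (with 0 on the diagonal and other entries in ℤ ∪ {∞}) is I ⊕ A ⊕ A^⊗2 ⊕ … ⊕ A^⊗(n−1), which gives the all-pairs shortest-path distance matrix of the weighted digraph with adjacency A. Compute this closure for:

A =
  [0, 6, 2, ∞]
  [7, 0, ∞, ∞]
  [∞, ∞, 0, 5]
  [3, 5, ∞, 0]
Closure =
  [0, 6, 2, 7]
  [7, 0, 9, 14]
  [8, 10, 0, 5]
  [3, 5, 5, 0]

This is the Floyd-Warshall all-pairs shortest-path computation. For each intermediate vertex k = 0, 1, …, 3, update dist[i][j] ← min(dist[i][j], dist[i][k] + dist[k][j]). The final matrix gives, for each (i, j), the minimum total weight of any directed path from i to j (possibly empty when i = j).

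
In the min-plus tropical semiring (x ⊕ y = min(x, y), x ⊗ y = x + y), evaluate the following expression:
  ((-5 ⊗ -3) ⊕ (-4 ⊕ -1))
((-5 ⊗ -3) ⊕ (-4 ⊕ -1)) = -8

Expand innermost to outermost. Recall ⊕ takes the minimum of its arguments and ⊗ takes their sum. Working out the expression ((-5 ⊗ -3) ⊕ (-4 ⊕ -1)) gives -8.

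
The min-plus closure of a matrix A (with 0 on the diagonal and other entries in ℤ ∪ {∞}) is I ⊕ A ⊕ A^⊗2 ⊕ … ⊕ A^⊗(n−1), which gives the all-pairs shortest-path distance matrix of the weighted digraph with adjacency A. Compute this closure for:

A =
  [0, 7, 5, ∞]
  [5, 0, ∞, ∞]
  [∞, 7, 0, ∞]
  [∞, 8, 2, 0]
Closure =
  [0, 7, 5, ∞]
  [5, 0, 10, ∞]
  [12, 7, 0, ∞]
  [13, 8, 2, 0]

This is the Floyd-Warshall all-pairs shortest-path computation. For each intermediate vertex k = 0, 1, …, 3, update dist[i][j] ← min(dist[i][j], dist[i][k] + dist[k][j]). The final matrix gives, for each (i, j), the minimum total weight of any directed path from i to j (possibly empty when i = j).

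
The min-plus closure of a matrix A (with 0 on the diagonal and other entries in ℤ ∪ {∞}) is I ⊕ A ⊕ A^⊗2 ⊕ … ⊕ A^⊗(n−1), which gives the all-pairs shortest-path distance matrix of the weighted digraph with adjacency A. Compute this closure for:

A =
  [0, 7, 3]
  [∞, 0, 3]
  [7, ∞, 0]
Closure =
  [0, 7, 3]
  [10, 0, 3]
  [7, 14, 0]

This is the Floyd-Warshall all-pairs shortest-path computation. For each intermediate vertex k = 0, 1, …, 2, update dist[i][j] ← min(dist[i][j], dist[i][k] + dist[k][j]). The final matrix gives, for each (i, j), the minimum total weight of any directed path from i to j (possibly empty when i = j).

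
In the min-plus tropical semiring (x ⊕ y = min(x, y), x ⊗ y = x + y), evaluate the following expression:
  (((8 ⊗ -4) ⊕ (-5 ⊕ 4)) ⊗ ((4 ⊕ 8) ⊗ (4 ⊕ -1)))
(((8 ⊗ -4) ⊕ (-5 ⊕ 4)) ⊗ ((4 ⊕ 8) ⊗ (4 ⊕ -1))) = -2

Expand innermost to outermost. Recall ⊕ takes the minimum of its arguments and ⊗ takes their sum. Working out the expression (((8 ⊗ -4) ⊕ (-5 ⊕ 4)) ⊗ ((4 ⊕ 8) ⊗ (4 ⊕ -1))) gives -2.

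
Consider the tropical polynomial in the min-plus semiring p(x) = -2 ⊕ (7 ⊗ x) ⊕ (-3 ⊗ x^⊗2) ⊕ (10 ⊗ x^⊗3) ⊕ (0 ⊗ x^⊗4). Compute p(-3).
p(-3) = -12

A tropical monomial a ⊗ x^⊗i evaluates to a + i · x. Evaluating each term at x = -3:
  Term 0 contributes -2 + 0 · -3 = -2
  Term 1 contributes 7 + 1 · -3 = 4
  Term 2 contributes -3 + 2 · -3 = -9
  Term 3 contributes 10 + 3 · -3 = 1
  Term 4 contributes 0 + 4 · -3 = -12
p(-3) = ⊕ of these = min[-2, 4, -9, 1, -12] = -12.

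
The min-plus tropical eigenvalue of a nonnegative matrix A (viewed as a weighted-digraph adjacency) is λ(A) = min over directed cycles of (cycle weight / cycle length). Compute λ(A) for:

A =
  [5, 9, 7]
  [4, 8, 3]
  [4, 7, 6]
λ(A) = 5

Enumerate directed cycles and compute their means (weight / length). Sample:
  cycle 0 → 0: weight = 5, length = 1, mean = 5/1 ≈ 5.000
  cycle 1 → 1: weight = 8, length = 1, mean = 8/1 ≈ 8.000
  cycle 2 → 2: weight = 6, length = 1, mean = 6/1 ≈ 6.000
  cycle 0 → 1 → 0: weight = 13, length = 2, mean = 13/2 ≈ 6.500
  cycle 0 → 2 → 0: weight = 11, length = 2, mean = 11/2 ≈ 5.500
  cycle 1 → 0 → 1: weight = 13, length = 2, mean = 13/2 ≈ 6.500
Minimum mean = 5.000, attained e.g. along the cycle 0 → 0 with weight 5 and length 1. So λ(A) = 5/1 = 5.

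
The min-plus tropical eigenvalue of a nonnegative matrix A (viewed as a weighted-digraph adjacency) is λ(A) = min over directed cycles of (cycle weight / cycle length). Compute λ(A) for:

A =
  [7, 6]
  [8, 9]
λ(A) = 7

Enumerate directed cycles and compute their means (weight / length). Sample:
  cycle 0 → 0: weight = 7, length = 1, mean = 7/1 ≈ 7.000
  cycle 1 → 1: weight = 9, length = 1, mean = 9/1 ≈ 9.000
  cycle 0 → 1 → 0: weight = 14, length = 2, mean = 14/2 ≈ 7.000
  cycle 1 → 0 → 1: weight = 14, length = 2, mean = 14/2 ≈ 7.000
Minimum mean = 7.000, attained e.g. along the cycle 0 → 0 with weight 7 and length 1. So λ(A) = 7/1 = 7.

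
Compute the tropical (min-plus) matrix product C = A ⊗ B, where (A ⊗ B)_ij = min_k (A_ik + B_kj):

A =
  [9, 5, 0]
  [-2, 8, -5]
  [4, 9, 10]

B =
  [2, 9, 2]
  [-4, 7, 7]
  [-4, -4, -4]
A ⊗ B =
  [-4, -4, -4]
  [-9, -9, -9]
  [5, 6, 6]

Apply the min-plus product entry-by-entry:
  C[0][0] = min over k of (A[0][0] + B[0][0] = 9 + 2 = 11, A[0][1] + B[1][0] = 5 + -4 = 1, A[0][2] + B[2][0] = 0 + -4 = -4) = -4 (attained at k = 2)
  C[0][1] = min over k of (A[0][0] + B[0][1] = 9 + 9 = 18, A[0][1] + B[1][1] = 5 + 7 = 12, A[0][2] + B[2][1] = 0 + -4 = -4) = -4 (attained at k = 2)
  C[0][2] = min over k of (A[0][0] + B[0][2] = 9 + 2 = 11, A[0][1] + B[1][2] = 5 + 7 = 12, A[0][2] + B[2][2] = 0 + -4 = -4) = -4 (attained at k = 2)
  C[1][0] = min over k of (A[1][0] + B[0][0] = -2 + 2 = 0, A[1][1] + B[1][0] = 8 + -4 = 4, A[1][2] + B[2][0] = -5 + -4 = -9) = -9 (attained at k = 2)
  C[1][1] = min over k of (A[1][0] + B[0][1] = -2 + 9 = 7, A[1][1] + B[1][1] = 8 + 7 = 15, A[1][2] + B[2][1] = -5 + -4 = -9) = -9 (attained at k = 2)
  C[1][2] = min over k of (A[1][0] + B[0][2] = -2 + 2 = 0, A[1][1] + B[1][2] = 8 + 7 = 15, A[1][2] + B[2][2] = -5 + -4 = -9) = -9 (attained at k = 2)
  C[2][0] = min over k of (A[2][0] + B[0][0] = 4 + 2 = 6, A[2][1] + B[1][0] = 9 + -4 = 5, A[2][2] + B[2][0] = 10 + -4 = 6) = 5 (attained at k = 1)
  C[2][1] = min over k of (A[2][0] + B[0][1] = 4 + 9 = 13, A[2][1] + B[1][1] = 9 + 7 = 16, A[2][2] + B[2][1] = 10 + -4 = 6) = 6 (attained at k = 2)
  C[2][2] = min over k of (A[2][0] + B[0][2] = 4 + 2 = 6, A[2][1] + B[1][2] = 9 + 7 = 16, A[2][2] + B[2][2] = 10 + -4 = 6) = 6 (attained at k = 0)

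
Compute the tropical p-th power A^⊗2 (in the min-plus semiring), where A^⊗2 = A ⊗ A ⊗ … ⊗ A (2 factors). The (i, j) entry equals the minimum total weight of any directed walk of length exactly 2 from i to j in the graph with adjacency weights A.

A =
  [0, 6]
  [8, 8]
A^⊗2 =
  [0, 6]
  [8, 14]

Each entry (A^⊗2)_ij equals the minimum over all length-2 walks i = v_0 → v_1 → … → v_2 = j of Σ_t A[v_t][v_{t+1}]. For example, for (i, j) = (0, 1) we minimise over 2 possible intermediate vertex sequences; the minimum is 6, attained along the walk 0 → 0 → 1.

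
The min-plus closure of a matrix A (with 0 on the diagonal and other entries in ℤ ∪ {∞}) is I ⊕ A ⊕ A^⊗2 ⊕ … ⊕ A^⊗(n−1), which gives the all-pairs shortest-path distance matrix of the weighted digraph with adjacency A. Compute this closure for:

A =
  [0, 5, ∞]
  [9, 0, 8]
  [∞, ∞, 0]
Closure =
  [0, 5, 13]
  [9, 0, 8]
  [∞, ∞, 0]

This is the Floyd-Warshall all-pairs shortest-path computation. For each intermediate vertex k = 0, 1, …, 2, update dist[i][j] ← min(dist[i][j], dist[i][k] + dist[k][j]). The final matrix gives, for each (i, j), the minimum total weight of any directed path from i to j (possibly empty when i = j).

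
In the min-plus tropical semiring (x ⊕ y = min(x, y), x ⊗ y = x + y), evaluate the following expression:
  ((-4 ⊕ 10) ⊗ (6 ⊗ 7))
((-4 ⊕ 10) ⊗ (6 ⊗ 7)) = 9

Expand innermost to outermost. Recall ⊕ takes the minimum of its arguments and ⊗ takes their sum. Working out the expression ((-4 ⊕ 10) ⊗ (6 ⊗ 7)) gives 9.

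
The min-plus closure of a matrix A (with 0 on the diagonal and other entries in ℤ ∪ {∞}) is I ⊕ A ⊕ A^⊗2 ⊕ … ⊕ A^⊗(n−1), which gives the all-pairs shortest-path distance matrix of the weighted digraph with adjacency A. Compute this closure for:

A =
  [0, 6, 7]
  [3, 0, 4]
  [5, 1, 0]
Closure =
  [0, 6, 7]
  [3, 0, 4]
  [4, 1, 0]

This is the Floyd-Warshall all-pairs shortest-path computation. For each intermediate vertex k = 0, 1, …, 2, update dist[i][j] ← min(dist[i][j], dist[i][k] + dist[k][j]). The final matrix gives, for each (i, j), the minimum total weight of any directed path from i to j (possibly empty when i = j).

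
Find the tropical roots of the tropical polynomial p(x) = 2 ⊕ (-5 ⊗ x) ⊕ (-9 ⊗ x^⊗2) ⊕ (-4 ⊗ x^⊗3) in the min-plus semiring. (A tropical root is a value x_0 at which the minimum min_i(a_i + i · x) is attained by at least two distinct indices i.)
Roots: {-5, 4, 7}

Each tropical root is a break point of the lower envelope of the lines y = a_i + i · x (there are 4 lines, with slopes 0, 1, ..., 3). Only the lines that attain the minimum somewhere contribute to roots; other lines are dominated. Here the surviving (envelope) indices are i = 3, i = 2, i = 1, i = 0.
Intersections between consecutive envelope lines give the roots: for adjacent envelope indices i < j the intersection is x = (a_i − a_j) / (j − i). Reading off the sorted break points: {-5, 4, 7}.
Verification: at each break x_0, at least two indices attain the minimum of min_i(a_i + i · x_0).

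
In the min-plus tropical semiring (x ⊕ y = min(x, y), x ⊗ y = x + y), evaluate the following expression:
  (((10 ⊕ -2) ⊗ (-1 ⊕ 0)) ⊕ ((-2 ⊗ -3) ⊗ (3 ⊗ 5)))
(((10 ⊕ -2) ⊗ (-1 ⊕ 0)) ⊕ ((-2 ⊗ -3) ⊗ (3 ⊗ 5))) = -3

Expand innermost to outermost. Recall ⊕ takes the minimum of its arguments and ⊗ takes their sum. Working out the expression (((10 ⊕ -2) ⊗ (-1 ⊕ 0)) ⊕ ((-2 ⊗ -3) ⊗ (3 ⊗ 5))) gives -3.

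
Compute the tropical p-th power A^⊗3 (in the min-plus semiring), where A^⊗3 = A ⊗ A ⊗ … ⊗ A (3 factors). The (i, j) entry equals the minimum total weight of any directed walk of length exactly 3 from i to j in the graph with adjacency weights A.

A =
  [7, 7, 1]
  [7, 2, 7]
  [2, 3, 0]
A^⊗3 =
  [3, 4, 1]
  [9, 6, 7]
  [2, 3, 0]

Each entry (A^⊗3)_ij equals the minimum over all length-3 walks i = v_0 → v_1 → … → v_3 = j of Σ_t A[v_t][v_{t+1}]. For example, for (i, j) = (0, 2) we minimise over 9 possible intermediate vertex sequences; the minimum is 1, attained along the walk 0 → 2 → 2 → 2.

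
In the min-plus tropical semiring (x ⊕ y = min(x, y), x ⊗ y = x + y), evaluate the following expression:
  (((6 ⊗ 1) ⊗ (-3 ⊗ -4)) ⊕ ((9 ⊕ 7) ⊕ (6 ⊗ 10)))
(((6 ⊗ 1) ⊗ (-3 ⊗ -4)) ⊕ ((9 ⊕ 7) ⊕ (6 ⊗ 10))) = 0

Expand innermost to outermost. Recall ⊕ takes the minimum of its arguments and ⊗ takes their sum. Working out the expression (((6 ⊗ 1) ⊗ (-3 ⊗ -4)) ⊕ ((9 ⊕ 7) ⊕ (6 ⊗ 10))) gives 0.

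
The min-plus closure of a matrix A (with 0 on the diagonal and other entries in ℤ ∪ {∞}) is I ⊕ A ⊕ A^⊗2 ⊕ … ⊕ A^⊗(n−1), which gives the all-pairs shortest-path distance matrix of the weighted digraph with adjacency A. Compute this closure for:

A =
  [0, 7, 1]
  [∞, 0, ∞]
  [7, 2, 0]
Closure =
  [0, 3, 1]
  [∞, 0, ∞]
  [7, 2, 0]

This is the Floyd-Warshall all-pairs shortest-path computation. For each intermediate vertex k = 0, 1, …, 2, update dist[i][j] ← min(dist[i][j], dist[i][k] + dist[k][j]). The final matrix gives, for each (i, j), the minimum total weight of any directed path from i to j (possibly empty when i = j).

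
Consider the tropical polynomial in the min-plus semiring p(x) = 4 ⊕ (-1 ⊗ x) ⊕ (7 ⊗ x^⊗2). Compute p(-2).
p(-2) = -3

A tropical monomial a ⊗ x^⊗i evaluates to a + i · x. Evaluating each term at x = -2:
  Term 0 contributes 4 + 0 · -2 = 4
  Term 1 contributes -1 + 1 · -2 = -3
  Term 2 contributes 7 + 2 · -2 = 3
p(-2) = ⊕ of these = min[4, -3, 3] = -3.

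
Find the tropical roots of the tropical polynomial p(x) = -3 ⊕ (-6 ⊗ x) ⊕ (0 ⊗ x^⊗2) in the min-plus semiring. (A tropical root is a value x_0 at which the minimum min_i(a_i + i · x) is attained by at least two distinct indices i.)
Roots: {-6, 3}

Each tropical root is a break point of the lower envelope of the lines y = a_i + i · x (there are 3 lines, with slopes 0, 1, ..., 2). Only the lines that attain the minimum somewhere contribute to roots; other lines are dominated. Here the surviving (envelope) indices are i = 2, i = 1, i = 0.
Intersections between consecutive envelope lines give the roots: for adjacent envelope indices i < j the intersection is x = (a_i − a_j) / (j − i). Reading off the sorted break points: {-6, 3}.
Verification: at each break x_0, at least two indices attain the minimum of min_i(a_i + i · x_0).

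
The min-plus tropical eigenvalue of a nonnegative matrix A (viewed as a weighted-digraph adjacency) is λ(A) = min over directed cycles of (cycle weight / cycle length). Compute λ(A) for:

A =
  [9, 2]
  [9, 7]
λ(A) = 11/2

Enumerate directed cycles and compute their means (weight / length). Sample:
  cycle 0 → 0: weight = 9, length = 1, mean = 9/1 ≈ 9.000
  cycle 1 → 1: weight = 7, length = 1, mean = 7/1 ≈ 7.000
  cycle 0 → 1 → 0: weight = 11, length = 2, mean = 11/2 ≈ 5.500
  cycle 1 → 0 → 1: weight = 11, length = 2, mean = 11/2 ≈ 5.500
Minimum mean = 5.500, attained e.g. along the cycle 0 → 1 → 0 with weight 11 and length 2. So λ(A) = 11/2 = 11/2.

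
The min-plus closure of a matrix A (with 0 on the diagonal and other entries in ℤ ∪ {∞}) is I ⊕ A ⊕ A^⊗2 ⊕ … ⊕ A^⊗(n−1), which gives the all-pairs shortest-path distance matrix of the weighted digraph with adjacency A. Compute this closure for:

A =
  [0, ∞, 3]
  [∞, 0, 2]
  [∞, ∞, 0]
Closure =
  [0, ∞, 3]
  [∞, 0, 2]
  [∞, ∞, 0]

This is the Floyd-Warshall all-pairs shortest-path computation. For each intermediate vertex k = 0, 1, …, 2, update dist[i][j] ← min(dist[i][j], dist[i][k] + dist[k][j]). The final matrix gives, for each (i, j), the minimum total weight of any directed path from i to j (possibly empty when i = j).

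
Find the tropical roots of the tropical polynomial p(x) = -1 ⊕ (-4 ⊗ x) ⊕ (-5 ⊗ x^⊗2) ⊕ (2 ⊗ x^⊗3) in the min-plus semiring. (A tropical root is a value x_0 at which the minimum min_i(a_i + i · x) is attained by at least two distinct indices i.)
Roots: {-7, 1, 3}

Each tropical root is a break point of the lower envelope of the lines y = a_i + i · x (there are 4 lines, with slopes 0, 1, ..., 3). Only the lines that attain the minimum somewhere contribute to roots; other lines are dominated. Here the surviving (envelope) indices are i = 3, i = 2, i = 1, i = 0.
Intersections between consecutive envelope lines give the roots: for adjacent envelope indices i < j the intersection is x = (a_i − a_j) / (j − i). Reading off the sorted break points: {-7, 1, 3}.
Verification: at each break x_0, at least two indices attain the minimum of min_i(a_i + i · x_0).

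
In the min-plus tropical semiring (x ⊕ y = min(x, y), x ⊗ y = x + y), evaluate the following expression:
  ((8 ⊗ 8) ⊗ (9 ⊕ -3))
((8 ⊗ 8) ⊗ (9 ⊕ -3)) = 13

Expand innermost to outermost. Recall ⊕ takes the minimum of its arguments and ⊗ takes their sum. Working out the expression ((8 ⊗ 8) ⊗ (9 ⊕ -3)) gives 13.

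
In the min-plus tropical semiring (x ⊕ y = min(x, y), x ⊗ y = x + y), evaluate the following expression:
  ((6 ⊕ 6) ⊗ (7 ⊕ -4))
((6 ⊕ 6) ⊗ (7 ⊕ -4)) = 2

Expand innermost to outermost. Recall ⊕ takes the minimum of its arguments and ⊗ takes their sum. Working out the expression ((6 ⊕ 6) ⊗ (7 ⊕ -4)) gives 2.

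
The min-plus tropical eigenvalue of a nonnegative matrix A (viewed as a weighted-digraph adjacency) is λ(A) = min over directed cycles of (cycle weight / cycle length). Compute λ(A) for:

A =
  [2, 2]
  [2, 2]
λ(A) = 2

Enumerate directed cycles and compute their means (weight / length). Sample:
  cycle 0 → 0: weight = 2, length = 1, mean = 2/1 ≈ 2.000
  cycle 1 → 1: weight = 2, length = 1, mean = 2/1 ≈ 2.000
  cycle 0 → 1 → 0: weight = 4, length = 2, mean = 4/2 ≈ 2.000
  cycle 1 → 0 → 1: weight = 4, length = 2, mean = 4/2 ≈ 2.000
Minimum mean = 2.000, attained e.g. along the cycle 0 → 0 with weight 2 and length 1. So λ(A) = 2/1 = 2.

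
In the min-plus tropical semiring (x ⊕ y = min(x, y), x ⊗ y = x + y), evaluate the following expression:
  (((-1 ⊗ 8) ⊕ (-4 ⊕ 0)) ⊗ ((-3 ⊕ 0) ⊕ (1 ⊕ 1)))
(((-1 ⊗ 8) ⊕ (-4 ⊕ 0)) ⊗ ((-3 ⊕ 0) ⊕ (1 ⊕ 1))) = -7

Expand innermost to outermost. Recall ⊕ takes the minimum of its arguments and ⊗ takes their sum. Working out the expression (((-1 ⊗ 8) ⊕ (-4 ⊕ 0)) ⊗ ((-3 ⊕ 0) ⊕ (1 ⊕ 1))) gives -7.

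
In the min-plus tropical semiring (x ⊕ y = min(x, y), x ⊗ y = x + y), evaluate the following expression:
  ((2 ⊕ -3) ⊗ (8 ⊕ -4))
((2 ⊕ -3) ⊗ (8 ⊕ -4)) = -7

Expand innermost to outermost. Recall ⊕ takes the minimum of its arguments and ⊗ takes their sum. Working out the expression ((2 ⊕ -3) ⊗ (8 ⊕ -4)) gives -7.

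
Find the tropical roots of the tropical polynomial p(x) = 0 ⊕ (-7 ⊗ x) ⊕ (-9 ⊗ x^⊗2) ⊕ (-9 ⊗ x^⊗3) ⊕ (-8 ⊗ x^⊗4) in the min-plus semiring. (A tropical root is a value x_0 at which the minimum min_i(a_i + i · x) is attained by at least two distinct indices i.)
Roots: {-1, 0, 2, 7}

Each tropical root is a break point of the lower envelope of the lines y = a_i + i · x (there are 5 lines, with slopes 0, 1, ..., 4). Only the lines that attain the minimum somewhere contribute to roots; other lines are dominated. Here the surviving (envelope) indices are i = 4, i = 3, i = 2, i = 1, i = 0.
Intersections between consecutive envelope lines give the roots: for adjacent envelope indices i < j the intersection is x = (a_i − a_j) / (j − i). Reading off the sorted break points: {-1, 0, 2, 7}.
Verification: at each break x_0, at least two indices attain the minimum of min_i(a_i + i · x_0).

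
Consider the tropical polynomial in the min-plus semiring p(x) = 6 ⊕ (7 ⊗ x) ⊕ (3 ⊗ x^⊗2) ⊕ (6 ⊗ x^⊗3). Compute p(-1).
p(-1) = 1

A tropical monomial a ⊗ x^⊗i evaluates to a + i · x. Evaluating each term at x = -1:
  Term 0 contributes 6 + 0 · -1 = 6
  Term 1 contributes 7 + 1 · -1 = 6
  Term 2 contributes 3 + 2 · -1 = 1
  Term 3 contributes 6 + 3 · -1 = 3
p(-1) = ⊕ of these = min[6, 6, 1, 3] = 1.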